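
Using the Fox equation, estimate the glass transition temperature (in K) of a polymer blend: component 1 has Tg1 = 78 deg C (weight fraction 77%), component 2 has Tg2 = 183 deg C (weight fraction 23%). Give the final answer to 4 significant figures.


1/Tg = w1/Tg1 + w2/Tg2 (in Kelvin)
Tg1 = 351.15 K, Tg2 = 456.15 K
1/Tg = 0.77/351.15 + 0.23/456.15
Tg = 370.8 K


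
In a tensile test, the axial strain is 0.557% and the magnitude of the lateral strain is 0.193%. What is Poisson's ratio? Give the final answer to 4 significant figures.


nu = -epsilon_lat / epsilon_axial
Lateral strain is contraction (negative), so using magnitudes:
nu = 0.193 / 0.557
nu = 0.3465


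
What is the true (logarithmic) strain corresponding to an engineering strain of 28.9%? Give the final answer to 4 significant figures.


epsilon_true = ln(1 + epsilon_eng)
epsilon_true = ln(1 + 0.289)
epsilon_true = 0.2539


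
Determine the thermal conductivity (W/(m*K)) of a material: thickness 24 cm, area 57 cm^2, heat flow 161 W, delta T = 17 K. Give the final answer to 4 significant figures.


k = Q*L / (A*dT)
L = 0.24 m, A = 5.7e-03 m^2
k = 161 * 0.24 / (5.7e-03 * 17)
k = 398.8 W/(m*K)


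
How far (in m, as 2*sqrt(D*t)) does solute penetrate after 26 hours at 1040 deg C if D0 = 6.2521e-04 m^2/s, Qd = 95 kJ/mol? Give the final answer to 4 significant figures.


Step 1: D = D0 * exp(-Qd/(R*T))
T = 1313.15 K
D = 6.2521e-04 * exp(-95e3 / (8.314 * 1313.15)) = 1.03984e-07 m^2/s
Step 2: L = 2*sqrt(D*t)
t = 26 h = 93600 s
L = 2*sqrt(1.03984e-07 * 93600) = 0.1973 m


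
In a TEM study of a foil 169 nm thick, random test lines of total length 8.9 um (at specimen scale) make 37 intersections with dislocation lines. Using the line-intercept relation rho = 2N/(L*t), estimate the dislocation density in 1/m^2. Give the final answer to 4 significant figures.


rho = 2N / (L * t)
L = 8.9 um = 8.9e-06 m, t = 169 nm = 1.69e-07 m
rho = 2 * 37 / (8.9e-06 * 1.69e-07)
rho = 4.92e+13 1/m^2


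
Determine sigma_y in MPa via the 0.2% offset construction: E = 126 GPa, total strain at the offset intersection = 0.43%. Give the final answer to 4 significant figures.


Offset strain = 0.002
Elastic strain at yield = total_strain - offset = 4.3e-03 - 0.002 = 2.3e-03
sigma_y = E * elastic_strain = 126000 * 2.3e-03
sigma_y = 289.8 MPa


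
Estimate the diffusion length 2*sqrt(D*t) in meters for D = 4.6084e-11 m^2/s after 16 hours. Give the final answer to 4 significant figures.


t = 16 hr = 57600 s
Diffusion length = 2*sqrt(D*t)
= 2*sqrt(4.6084e-11 * 57600)
= 3.258e-03 m


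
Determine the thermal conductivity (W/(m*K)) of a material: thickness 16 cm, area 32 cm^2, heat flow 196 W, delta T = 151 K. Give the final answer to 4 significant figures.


k = Q*L / (A*dT)
L = 0.16 m, A = 3.2e-03 m^2
k = 196 * 0.16 / (3.2e-03 * 151)
k = 64.9 W/(m*K)


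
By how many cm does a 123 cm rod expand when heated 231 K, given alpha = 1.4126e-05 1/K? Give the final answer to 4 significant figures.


dL = L0 * alpha * dT
dL = 123 * 1.4126e-05 * 231
dL = 0.4014 cm


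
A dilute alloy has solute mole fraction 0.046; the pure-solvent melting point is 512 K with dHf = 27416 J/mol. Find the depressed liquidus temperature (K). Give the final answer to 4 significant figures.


dT = R*Tm^2*x / dHf
dT = 8.314 * 512^2 * 0.046 / 27416
dT = 3.65682 K
T_new = 512 - 3.65682 = 508.3 K


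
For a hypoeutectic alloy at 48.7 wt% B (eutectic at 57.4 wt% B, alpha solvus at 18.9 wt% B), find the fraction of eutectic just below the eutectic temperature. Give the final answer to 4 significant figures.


f_primary = (C_e - C0) / (C_e - C_alpha_max)
f_primary = (57.4 - 48.7) / (57.4 - 18.9)
f_primary = 0.225974
f_eutectic = 1 - 0.225974 = 0.774


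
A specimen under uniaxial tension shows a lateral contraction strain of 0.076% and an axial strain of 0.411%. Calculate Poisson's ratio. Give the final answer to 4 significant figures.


nu = -epsilon_lat / epsilon_axial
Lateral strain is contraction (negative), so using magnitudes:
nu = 0.076 / 0.411
nu = 0.1849


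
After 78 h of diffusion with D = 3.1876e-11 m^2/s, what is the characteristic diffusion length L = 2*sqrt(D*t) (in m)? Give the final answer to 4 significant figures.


t = 78 hr = 280800 s
Diffusion length = 2*sqrt(D*t)
= 2*sqrt(3.1876e-11 * 280800)
= 5.984e-03 m


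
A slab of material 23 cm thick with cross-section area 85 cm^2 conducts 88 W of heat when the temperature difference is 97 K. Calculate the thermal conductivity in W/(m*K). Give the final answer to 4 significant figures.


k = Q*L / (A*dT)
L = 0.23 m, A = 8.5e-03 m^2
k = 88 * 0.23 / (8.5e-03 * 97)
k = 24.55 W/(m*K)


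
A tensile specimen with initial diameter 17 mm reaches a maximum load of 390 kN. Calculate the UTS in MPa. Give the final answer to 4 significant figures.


A0 = pi*(d/2)^2 = pi*(17/2)^2 = 226.98 mm^2
UTS = F_max / A0 = 390*1000 / 226.98
UTS = 1718 MPa


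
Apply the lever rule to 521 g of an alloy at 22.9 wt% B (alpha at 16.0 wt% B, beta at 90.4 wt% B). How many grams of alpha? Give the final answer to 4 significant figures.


f_alpha = (C_beta - C0) / (C_beta - C_alpha)
f_alpha = (90.4 - 22.9) / (90.4 - 16.0) = 0.907258
m_alpha = f_alpha * m_total = 0.907258 * 521 = 472.7 g


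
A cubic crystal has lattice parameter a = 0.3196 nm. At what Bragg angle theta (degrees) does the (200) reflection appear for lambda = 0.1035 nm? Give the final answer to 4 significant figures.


d = a / sqrt(h^2+k^2+l^2)
d = 0.3196 / sqrt(4) = 0.1598 nm
lambda = 2*d*sin(theta)  =>  sin(theta) = lambda / (2*d)
sin(theta) = 0.1035 / (2 * 0.1598) = 0.323842
theta = 18.9 deg


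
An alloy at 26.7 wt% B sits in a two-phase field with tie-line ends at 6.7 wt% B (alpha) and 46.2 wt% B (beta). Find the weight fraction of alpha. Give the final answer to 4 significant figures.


f_alpha = (C_beta - C0) / (C_beta - C_alpha)
f_alpha = (46.2 - 26.7) / (46.2 - 6.7)
f_alpha = 0.4937


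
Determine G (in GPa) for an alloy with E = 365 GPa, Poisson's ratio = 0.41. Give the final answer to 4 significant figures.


G = E / (2*(1+nu))
G = 365 / (2*(1+0.41))
G = 129.4 GPa


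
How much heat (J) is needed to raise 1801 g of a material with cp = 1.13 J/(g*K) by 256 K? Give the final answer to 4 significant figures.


Q = m * cp * dT
Q = 1801 * 1.13 * 256
Q = 521000 J


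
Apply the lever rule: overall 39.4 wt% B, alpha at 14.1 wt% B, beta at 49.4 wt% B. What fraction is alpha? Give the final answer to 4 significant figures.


f_alpha = (C_beta - C0) / (C_beta - C_alpha)
f_alpha = (49.4 - 39.4) / (49.4 - 14.1)
f_alpha = 0.2833


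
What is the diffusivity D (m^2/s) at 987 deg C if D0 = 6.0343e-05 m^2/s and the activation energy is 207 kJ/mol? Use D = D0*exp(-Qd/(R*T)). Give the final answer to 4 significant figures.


D = D0 * exp(-Qd / (R*T))
T = 1260.15 K
D = 6.0343e-05 * exp(-207e3 / (8.314 * 1260.15))
D = 1.585e-13 m^2/s


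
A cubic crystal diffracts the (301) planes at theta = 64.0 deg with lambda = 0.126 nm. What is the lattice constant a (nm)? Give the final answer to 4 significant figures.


d = lambda / (2*sin(theta))
d = 0.126 / (2*sin(64.0 deg))
d = 0.0700939 nm
a = d * sqrt(h^2+k^2+l^2) = 0.0700939 * sqrt(10)
a = 0.2217 nm


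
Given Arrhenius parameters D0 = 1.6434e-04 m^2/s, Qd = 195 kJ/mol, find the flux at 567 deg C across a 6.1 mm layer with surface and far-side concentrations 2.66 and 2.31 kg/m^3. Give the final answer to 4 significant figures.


Step 1: D = D0 * exp(-Qd/(R*T))
T = 567 + 273.15 = 840.15 K
D = 1.6434e-04 * exp(-195e3 / (8.314 * 840.15)) = 1.23473e-16 m^2/s
Step 2: J = D * (C1 - C2) / dx
J = 1.23473e-16 * (2.66 - 2.31) / 6.1e-03
J = 7.085e-15 kg/(m^2*s)


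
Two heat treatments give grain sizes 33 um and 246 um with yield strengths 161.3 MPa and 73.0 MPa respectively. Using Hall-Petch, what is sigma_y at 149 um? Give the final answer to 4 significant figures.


sigma_y = sigma0 + k / sqrt(d)
1/sqrt(d1) = 1/sqrt(3.3e-05) = 174.078;  1/sqrt(d2) = 63.7577
k = (sigma1 - sigma2) / (1/sqrt(d1) - 1/sqrt(d2)) = (161.3 - 73.0) / (174.078 - 63.7577) = 0.800399 MPa*m^0.5
sigma0 = sigma1 - k/sqrt(d1) = 161.3 - 0.800399*174.078 = 21.9684 MPa
sigma_y(d3) = 21.9684 + 0.800399 / sqrt(1.49e-04) = 87.54 MPa


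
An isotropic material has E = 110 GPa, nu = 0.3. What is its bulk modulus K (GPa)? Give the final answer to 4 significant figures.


K = E / (3*(1-2*nu))
K = 110 / (3*(1-2*0.3))
K = 91.67 GPa


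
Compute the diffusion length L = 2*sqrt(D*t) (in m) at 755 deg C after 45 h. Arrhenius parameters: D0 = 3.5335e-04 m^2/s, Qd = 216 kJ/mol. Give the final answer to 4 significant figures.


Step 1: D = D0 * exp(-Qd/(R*T))
T = 1028.15 K
D = 3.5335e-04 * exp(-216e3 / (8.314 * 1028.15)) = 3.75006e-15 m^2/s
Step 2: L = 2*sqrt(D*t)
t = 45 h = 162000 s
L = 2*sqrt(3.75006e-15 * 162000) = 4.93e-05 m


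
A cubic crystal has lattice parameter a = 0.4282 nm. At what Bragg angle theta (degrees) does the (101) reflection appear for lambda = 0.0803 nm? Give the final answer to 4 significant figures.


d = a / sqrt(h^2+k^2+l^2)
d = 0.4282 / sqrt(2) = 0.302783 nm
lambda = 2*d*sin(theta)  =>  sin(theta) = lambda / (2*d)
sin(theta) = 0.0803 / (2 * 0.302783) = 0.132603
theta = 7.62 deg


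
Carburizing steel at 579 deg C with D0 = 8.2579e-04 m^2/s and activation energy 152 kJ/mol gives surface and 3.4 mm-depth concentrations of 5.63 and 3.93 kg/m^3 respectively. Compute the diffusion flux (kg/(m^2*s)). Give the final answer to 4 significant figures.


Step 1: D = D0 * exp(-Qd/(R*T))
T = 579 + 273.15 = 852.15 K
D = 8.2579e-04 * exp(-152e3 / (8.314 * 852.15)) = 3.97482e-13 m^2/s
Step 2: J = D * (C1 - C2) / dx
J = 3.97482e-13 * (5.63 - 3.93) / 3.4e-03
J = 1.987e-10 kg/(m^2*s)


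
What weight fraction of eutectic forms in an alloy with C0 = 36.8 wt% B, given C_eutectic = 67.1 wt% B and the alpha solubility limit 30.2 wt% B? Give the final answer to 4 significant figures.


f_primary = (C_e - C0) / (C_e - C_alpha_max)
f_primary = (67.1 - 36.8) / (67.1 - 30.2)
f_primary = 0.821138
f_eutectic = 1 - 0.821138 = 0.1789


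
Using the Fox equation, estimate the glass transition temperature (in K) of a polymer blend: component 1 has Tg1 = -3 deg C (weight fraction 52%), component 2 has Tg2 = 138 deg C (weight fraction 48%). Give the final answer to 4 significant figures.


1/Tg = w1/Tg1 + w2/Tg2 (in Kelvin)
Tg1 = 270.15 K, Tg2 = 411.15 K
1/Tg = 0.52/270.15 + 0.48/411.15
Tg = 323.4 K


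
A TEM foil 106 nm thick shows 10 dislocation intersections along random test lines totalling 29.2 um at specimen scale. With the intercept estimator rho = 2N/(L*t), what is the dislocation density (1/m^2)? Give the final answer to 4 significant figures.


rho = 2N / (L * t)
L = 29.2 um = 2.92e-05 m, t = 106 nm = 1.06e-07 m
rho = 2 * 10 / (2.92e-05 * 1.06e-07)
rho = 6.462e+12 1/m^2


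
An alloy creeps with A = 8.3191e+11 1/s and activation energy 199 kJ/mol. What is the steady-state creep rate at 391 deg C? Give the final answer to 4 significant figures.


rate = A * exp(-Q / (R*T))
T = 391 + 273.15 = 664.15 K
rate = 8.3191e+11 * exp(-199e3 / (8.314 * 664.15))
rate = 1.855e-04 1/s


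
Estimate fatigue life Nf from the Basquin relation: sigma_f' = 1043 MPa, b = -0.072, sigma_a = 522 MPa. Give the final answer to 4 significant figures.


sigma_a = sigma_f' * (2*Nf)^b
2*Nf = (sigma_a / sigma_f')^(1/b)
2*Nf = (522 / 1043)^(1/-0.072)
2*Nf = 14969
Nf = 7484 cycles


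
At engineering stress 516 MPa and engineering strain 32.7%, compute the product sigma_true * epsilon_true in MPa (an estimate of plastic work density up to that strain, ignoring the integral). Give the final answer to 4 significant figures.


sigma_true = sigma_eng * (1 + epsilon_eng)
sigma_true = 516 * (1 + 0.327) = 684.732 MPa
epsilon_true = ln(1 + epsilon_eng)
epsilon_true = ln(1 + 0.327) = 0.282921
sigma_true * epsilon_true = 684.732 * 0.282921 = 193.7 MPa


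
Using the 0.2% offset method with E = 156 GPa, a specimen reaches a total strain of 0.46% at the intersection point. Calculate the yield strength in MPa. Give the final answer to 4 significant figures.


Offset strain = 0.002
Elastic strain at yield = total_strain - offset = 4.6e-03 - 0.002 = 2.6e-03
sigma_y = E * elastic_strain = 156000 * 2.6e-03
sigma_y = 405.6 MPa


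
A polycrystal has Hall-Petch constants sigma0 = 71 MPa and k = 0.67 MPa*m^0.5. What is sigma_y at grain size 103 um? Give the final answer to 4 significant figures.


sigma_y = sigma0 + k / sqrt(d)
d = 103 um = 1.03e-04 m
sigma_y = 71 + 0.67 / sqrt(1.03e-04)
sigma_y = 137 MPa


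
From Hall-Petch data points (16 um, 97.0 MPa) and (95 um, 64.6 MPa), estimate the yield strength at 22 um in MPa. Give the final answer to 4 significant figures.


sigma_y = sigma0 + k / sqrt(d)
1/sqrt(d1) = 1/sqrt(1.6e-05) = 250;  1/sqrt(d2) = 102.598
k = (sigma1 - sigma2) / (1/sqrt(d1) - 1/sqrt(d2)) = (97.0 - 64.6) / (250 - 102.598) = 0.219807 MPa*m^0.5
sigma0 = sigma1 - k/sqrt(d1) = 97.0 - 0.219807*250 = 42.0483 MPa
sigma_y(d3) = 42.0483 + 0.219807 / sqrt(2.2e-05) = 88.91 MPa


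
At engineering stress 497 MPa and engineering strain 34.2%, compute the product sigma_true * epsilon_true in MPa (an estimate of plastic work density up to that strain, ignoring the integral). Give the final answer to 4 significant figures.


sigma_true = sigma_eng * (1 + epsilon_eng)
sigma_true = 497 * (1 + 0.342) = 666.974 MPa
epsilon_true = ln(1 + epsilon_eng)
epsilon_true = ln(1 + 0.342) = 0.294161
sigma_true * epsilon_true = 666.974 * 0.294161 = 196.2 MPa


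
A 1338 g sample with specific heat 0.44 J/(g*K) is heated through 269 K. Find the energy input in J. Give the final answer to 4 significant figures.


Q = m * cp * dT
Q = 1338 * 0.44 * 269
Q = 158400 J


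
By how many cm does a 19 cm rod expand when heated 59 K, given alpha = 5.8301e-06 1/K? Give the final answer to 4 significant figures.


dL = L0 * alpha * dT
dL = 19 * 5.8301e-06 * 59
dL = 6.536e-03 cm


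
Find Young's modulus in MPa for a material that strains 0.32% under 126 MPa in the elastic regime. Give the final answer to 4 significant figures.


E = sigma / epsilon
epsilon = 0.32% = 3.2e-03
E = 126 / 3.2e-03
E = 39380 MPa


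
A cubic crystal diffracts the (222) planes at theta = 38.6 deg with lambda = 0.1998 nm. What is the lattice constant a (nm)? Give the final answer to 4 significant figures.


d = lambda / (2*sin(theta))
d = 0.1998 / (2*sin(38.6 deg))
d = 0.160127 nm
a = d * sqrt(h^2+k^2+l^2) = 0.160127 * sqrt(12)
a = 0.5547 nm


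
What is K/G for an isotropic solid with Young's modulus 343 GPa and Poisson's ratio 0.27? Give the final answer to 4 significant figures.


G = E / (2*(1+nu))
G = 343 / (2*(1+0.27)) = 135.039 GPa
K = E / (3*(1-2*nu))
K = 343 / (3*(1-2*0.27)) = 248.551 GPa
K/G = 248.551 / 135.039 = 1.841


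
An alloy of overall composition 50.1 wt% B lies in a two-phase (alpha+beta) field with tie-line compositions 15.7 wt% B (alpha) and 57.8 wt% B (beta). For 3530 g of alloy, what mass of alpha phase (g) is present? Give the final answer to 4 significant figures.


f_alpha = (C_beta - C0) / (C_beta - C_alpha)
f_alpha = (57.8 - 50.1) / (57.8 - 15.7) = 0.182898
m_alpha = f_alpha * m_total = 0.182898 * 3530 = 645.6 g


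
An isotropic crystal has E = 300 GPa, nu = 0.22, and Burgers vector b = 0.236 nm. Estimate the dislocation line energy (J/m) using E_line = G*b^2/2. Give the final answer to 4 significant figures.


Step 1: G = E / (2*(1+nu))
G = 300 / (2*(1+0.22)) = 122.951 GPa = 1.22951e+11 Pa
Step 2: E_line = G*b^2/2
b = 0.236 nm = 2.36e-10 m
E_line = 0.5 * 1.22951e+11 * (2.36e-10)^2 = 3.424e-09 J/m


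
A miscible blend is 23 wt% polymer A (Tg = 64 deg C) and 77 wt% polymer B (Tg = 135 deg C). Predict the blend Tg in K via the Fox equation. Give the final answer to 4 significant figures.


1/Tg = w1/Tg1 + w2/Tg2 (in Kelvin)
Tg1 = 337.15 K, Tg2 = 408.15 K
1/Tg = 0.23/337.15 + 0.77/408.15
Tg = 389.3 K


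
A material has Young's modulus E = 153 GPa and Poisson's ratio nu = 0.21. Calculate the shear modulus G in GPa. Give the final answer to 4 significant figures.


G = E / (2*(1+nu))
G = 153 / (2*(1+0.21))
G = 63.22 GPa


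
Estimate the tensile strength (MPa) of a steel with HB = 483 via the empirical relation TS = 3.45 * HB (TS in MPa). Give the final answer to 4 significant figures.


TS (MPa) = 3.45 * HB
TS = 3.45 * 483
TS = 1666 MPa


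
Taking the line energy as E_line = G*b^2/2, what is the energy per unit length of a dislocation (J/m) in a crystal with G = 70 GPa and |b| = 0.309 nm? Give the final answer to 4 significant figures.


E = G*b^2/2
b = 0.309 nm = 3.09e-10 m
G = 70 GPa = 7e+10 Pa
E = 0.5 * 7e+10 * (3.09e-10)^2
E = 3.342e-09 J/m


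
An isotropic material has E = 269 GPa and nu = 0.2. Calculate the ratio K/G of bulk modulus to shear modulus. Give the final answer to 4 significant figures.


G = E / (2*(1+nu))
G = 269 / (2*(1+0.2)) = 112.083 GPa
K = E / (3*(1-2*nu))
K = 269 / (3*(1-2*0.2)) = 149.444 GPa
K/G = 149.444 / 112.083 = 1.333


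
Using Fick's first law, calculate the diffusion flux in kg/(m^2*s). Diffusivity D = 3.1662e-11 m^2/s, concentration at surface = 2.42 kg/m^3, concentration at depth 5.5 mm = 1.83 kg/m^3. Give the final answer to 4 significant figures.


J = -D * (dC/dx) = D * (C1 - C2) / dx
J = 3.1662e-11 * (2.42 - 1.83) / 5.5e-03
J = 3.396e-09 kg/(m^2*s)


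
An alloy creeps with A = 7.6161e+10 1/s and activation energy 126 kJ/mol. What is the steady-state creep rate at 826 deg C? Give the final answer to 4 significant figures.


rate = A * exp(-Q / (R*T))
T = 826 + 273.15 = 1099.15 K
rate = 7.6161e+10 * exp(-126e3 / (8.314 * 1099.15))
rate = 78280 1/s


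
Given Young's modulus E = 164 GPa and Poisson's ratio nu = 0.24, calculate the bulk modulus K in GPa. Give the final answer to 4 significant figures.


K = E / (3*(1-2*nu))
K = 164 / (3*(1-2*0.24))
K = 105.1 GPa


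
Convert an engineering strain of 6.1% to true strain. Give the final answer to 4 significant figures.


epsilon_true = ln(1 + epsilon_eng)
epsilon_true = ln(1 + 0.061)
epsilon_true = 0.05921


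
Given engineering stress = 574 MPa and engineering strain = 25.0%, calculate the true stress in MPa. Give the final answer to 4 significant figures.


sigma_true = sigma_eng * (1 + epsilon_eng)
sigma_true = 574 * (1 + 0.25)
sigma_true = 717.5 MPa


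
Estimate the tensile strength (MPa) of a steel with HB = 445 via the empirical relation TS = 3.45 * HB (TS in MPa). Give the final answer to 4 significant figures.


TS (MPa) = 3.45 * HB
TS = 3.45 * 445
TS = 1535 MPa


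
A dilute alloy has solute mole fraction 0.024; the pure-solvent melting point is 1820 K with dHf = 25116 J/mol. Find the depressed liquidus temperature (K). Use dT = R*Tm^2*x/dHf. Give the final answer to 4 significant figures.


dT = R*Tm^2*x / dHf
dT = 8.314 * 1820^2 * 0.024 / 25116
dT = 26.3156 K
T_new = 1820 - 26.3156 = 1794 K


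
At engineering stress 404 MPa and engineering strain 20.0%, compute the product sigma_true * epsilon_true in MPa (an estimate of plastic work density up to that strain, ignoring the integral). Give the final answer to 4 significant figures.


sigma_true = sigma_eng * (1 + epsilon_eng)
sigma_true = 404 * (1 + 0.2) = 484.8 MPa
epsilon_true = ln(1 + epsilon_eng)
epsilon_true = ln(1 + 0.2) = 0.182322
sigma_true * epsilon_true = 484.8 * 0.182322 = 88.39 MPa


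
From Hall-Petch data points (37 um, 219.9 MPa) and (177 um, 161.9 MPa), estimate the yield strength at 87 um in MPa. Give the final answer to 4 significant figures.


sigma_y = sigma0 + k / sqrt(d)
1/sqrt(d1) = 1/sqrt(3.7e-05) = 164.399;  1/sqrt(d2) = 75.1646
k = (sigma1 - sigma2) / (1/sqrt(d1) - 1/sqrt(d2)) = (219.9 - 161.9) / (164.399 - 75.1646) = 0.649974 MPa*m^0.5
sigma0 = sigma1 - k/sqrt(d1) = 219.9 - 0.649974*164.399 = 113.045 MPa
sigma_y(d3) = 113.045 + 0.649974 / sqrt(8.7e-05) = 182.7 MPa


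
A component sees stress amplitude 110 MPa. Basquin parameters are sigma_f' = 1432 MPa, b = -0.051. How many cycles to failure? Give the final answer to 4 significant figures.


sigma_a = sigma_f' * (2*Nf)^b
2*Nf = (sigma_a / sigma_f')^(1/b)
2*Nf = (110 / 1432)^(1/-0.051)
2*Nf = 7.14378e+21
Nf = 3.572e+21 cycles


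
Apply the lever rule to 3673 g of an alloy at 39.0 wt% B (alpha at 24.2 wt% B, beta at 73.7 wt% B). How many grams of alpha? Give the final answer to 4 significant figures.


f_alpha = (C_beta - C0) / (C_beta - C_alpha)
f_alpha = (73.7 - 39.0) / (73.7 - 24.2) = 0.70101
m_alpha = f_alpha * m_total = 0.70101 * 3673 = 2575 g


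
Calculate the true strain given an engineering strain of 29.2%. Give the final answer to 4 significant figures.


epsilon_true = ln(1 + epsilon_eng)
epsilon_true = ln(1 + 0.292)
epsilon_true = 0.2562


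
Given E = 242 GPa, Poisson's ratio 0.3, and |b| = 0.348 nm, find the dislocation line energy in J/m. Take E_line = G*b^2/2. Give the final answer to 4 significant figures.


Step 1: G = E / (2*(1+nu))
G = 242 / (2*(1+0.3)) = 93.0769 GPa = 9.30769e+10 Pa
Step 2: E_line = G*b^2/2
b = 0.348 nm = 3.48e-10 m
E_line = 0.5 * 9.30769e+10 * (3.48e-10)^2 = 5.636e-09 J/m


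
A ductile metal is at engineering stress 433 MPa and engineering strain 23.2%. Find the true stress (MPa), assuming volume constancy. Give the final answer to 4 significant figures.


sigma_true = sigma_eng * (1 + epsilon_eng)
sigma_true = 433 * (1 + 0.232)
sigma_true = 533.5 MPa


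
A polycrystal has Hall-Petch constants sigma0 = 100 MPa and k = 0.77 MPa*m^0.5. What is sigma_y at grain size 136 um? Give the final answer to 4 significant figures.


sigma_y = sigma0 + k / sqrt(d)
d = 136 um = 1.36e-04 m
sigma_y = 100 + 0.77 / sqrt(1.36e-04)
sigma_y = 166 MPa


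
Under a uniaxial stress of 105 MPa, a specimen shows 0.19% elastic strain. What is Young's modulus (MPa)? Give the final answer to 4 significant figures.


E = sigma / epsilon
epsilon = 0.19% = 1.9e-03
E = 105 / 1.9e-03
E = 55260 MPa


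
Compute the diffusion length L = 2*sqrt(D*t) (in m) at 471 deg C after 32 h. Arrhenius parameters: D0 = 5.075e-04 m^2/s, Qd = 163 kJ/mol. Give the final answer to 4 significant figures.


Step 1: D = D0 * exp(-Qd/(R*T))
T = 744.15 K
D = 5.075e-04 * exp(-163e3 / (8.314 * 744.15)) = 1.83421e-15 m^2/s
Step 2: L = 2*sqrt(D*t)
t = 32 h = 115200 s
L = 2*sqrt(1.83421e-15 * 115200) = 2.907e-05 m


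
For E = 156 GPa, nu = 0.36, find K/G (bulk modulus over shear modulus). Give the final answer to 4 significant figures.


G = E / (2*(1+nu))
G = 156 / (2*(1+0.36)) = 57.3529 GPa
K = E / (3*(1-2*nu))
K = 156 / (3*(1-2*0.36)) = 185.714 GPa
K/G = 185.714 / 57.3529 = 3.238


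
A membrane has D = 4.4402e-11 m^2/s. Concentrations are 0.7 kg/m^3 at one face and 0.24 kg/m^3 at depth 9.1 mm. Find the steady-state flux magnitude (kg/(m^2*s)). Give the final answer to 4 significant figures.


J = -D * (dC/dx) = D * (C1 - C2) / dx
J = 4.4402e-11 * (0.7 - 0.24) / 9.1e-03
J = 2.244e-09 kg/(m^2*s)


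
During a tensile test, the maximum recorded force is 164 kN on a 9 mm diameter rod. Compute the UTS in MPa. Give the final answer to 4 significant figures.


A0 = pi*(d/2)^2 = pi*(9/2)^2 = 63.6173 mm^2
UTS = F_max / A0 = 164*1000 / 63.6173
UTS = 2578 MPa


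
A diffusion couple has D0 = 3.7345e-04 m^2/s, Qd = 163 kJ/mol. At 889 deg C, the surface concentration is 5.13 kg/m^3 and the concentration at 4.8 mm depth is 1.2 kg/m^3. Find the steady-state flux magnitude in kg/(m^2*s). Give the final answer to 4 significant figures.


Step 1: D = D0 * exp(-Qd/(R*T))
T = 889 + 273.15 = 1162.15 K
D = 3.7345e-04 * exp(-163e3 / (8.314 * 1162.15)) = 1.76068e-11 m^2/s
Step 2: J = D * (C1 - C2) / dx
J = 1.76068e-11 * (5.13 - 1.2) / 4.8e-03
J = 1.442e-08 kg/(m^2*s)


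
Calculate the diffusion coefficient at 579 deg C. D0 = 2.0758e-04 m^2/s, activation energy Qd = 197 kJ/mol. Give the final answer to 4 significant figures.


D = D0 * exp(-Qd / (R*T))
T = 852.15 K
D = 2.0758e-04 * exp(-197e3 / (8.314 * 852.15))
D = 1.742e-16 m^2/s


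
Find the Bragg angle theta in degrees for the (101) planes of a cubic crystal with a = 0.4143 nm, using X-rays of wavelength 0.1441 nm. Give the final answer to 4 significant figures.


d = a / sqrt(h^2+k^2+l^2)
d = 0.4143 / sqrt(2) = 0.292954 nm
lambda = 2*d*sin(theta)  =>  sin(theta) = lambda / (2*d)
sin(theta) = 0.1441 / (2 * 0.292954) = 0.245943
theta = 14.24 deg


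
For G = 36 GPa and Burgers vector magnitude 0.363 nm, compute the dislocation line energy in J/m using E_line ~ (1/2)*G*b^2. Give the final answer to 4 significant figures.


E = G*b^2/2
b = 0.363 nm = 3.63e-10 m
G = 36 GPa = 3.6e+10 Pa
E = 0.5 * 3.6e+10 * (3.63e-10)^2
E = 2.372e-09 J/m


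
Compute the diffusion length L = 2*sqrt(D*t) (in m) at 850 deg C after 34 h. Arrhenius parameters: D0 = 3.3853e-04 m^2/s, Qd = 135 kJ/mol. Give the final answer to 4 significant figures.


Step 1: D = D0 * exp(-Qd/(R*T))
T = 1123.15 K
D = 3.3853e-04 * exp(-135e3 / (8.314 * 1123.15)) = 1.78192e-10 m^2/s
Step 2: L = 2*sqrt(D*t)
t = 34 h = 122400 s
L = 2*sqrt(1.78192e-10 * 122400) = 9.34e-03 m


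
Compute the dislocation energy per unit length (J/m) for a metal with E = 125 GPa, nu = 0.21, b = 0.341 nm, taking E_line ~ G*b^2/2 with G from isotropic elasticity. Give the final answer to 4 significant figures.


Step 1: G = E / (2*(1+nu))
G = 125 / (2*(1+0.21)) = 51.6529 GPa = 5.16529e+10 Pa
Step 2: E_line = G*b^2/2
b = 0.341 nm = 3.41e-10 m
E_line = 0.5 * 5.16529e+10 * (3.41e-10)^2 = 3.003e-09 J/m


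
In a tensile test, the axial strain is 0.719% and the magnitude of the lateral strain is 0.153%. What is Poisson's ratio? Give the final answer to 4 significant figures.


nu = -epsilon_lat / epsilon_axial
Lateral strain is contraction (negative), so using magnitudes:
nu = 0.153 / 0.719
nu = 0.2128


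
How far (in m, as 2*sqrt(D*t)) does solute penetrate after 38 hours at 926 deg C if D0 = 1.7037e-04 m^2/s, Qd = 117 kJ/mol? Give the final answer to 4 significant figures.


Step 1: D = D0 * exp(-Qd/(R*T))
T = 1199.15 K
D = 1.7037e-04 * exp(-117e3 / (8.314 * 1199.15)) = 1.36371e-09 m^2/s
Step 2: L = 2*sqrt(D*t)
t = 38 h = 136800 s
L = 2*sqrt(1.36371e-09 * 136800) = 0.02732 m


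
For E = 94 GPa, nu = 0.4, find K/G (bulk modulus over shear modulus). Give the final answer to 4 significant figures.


G = E / (2*(1+nu))
G = 94 / (2*(1+0.4)) = 33.5714 GPa
K = E / (3*(1-2*nu))
K = 94 / (3*(1-2*0.4)) = 156.667 GPa
K/G = 156.667 / 33.5714 = 4.667


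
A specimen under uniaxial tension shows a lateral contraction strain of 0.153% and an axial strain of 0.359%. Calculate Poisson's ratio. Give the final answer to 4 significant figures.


nu = -epsilon_lat / epsilon_axial
Lateral strain is contraction (negative), so using magnitudes:
nu = 0.153 / 0.359
nu = 0.4262


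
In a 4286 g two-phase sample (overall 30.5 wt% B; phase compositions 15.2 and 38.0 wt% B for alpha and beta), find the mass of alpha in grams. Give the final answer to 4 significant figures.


f_alpha = (C_beta - C0) / (C_beta - C_alpha)
f_alpha = (38.0 - 30.5) / (38.0 - 15.2) = 0.328947
m_alpha = f_alpha * m_total = 0.328947 * 4286 = 1410 g


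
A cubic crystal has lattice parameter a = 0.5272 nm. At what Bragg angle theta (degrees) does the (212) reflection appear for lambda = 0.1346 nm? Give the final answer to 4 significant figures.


d = a / sqrt(h^2+k^2+l^2)
d = 0.5272 / sqrt(9) = 0.175733 nm
lambda = 2*d*sin(theta)  =>  sin(theta) = lambda / (2*d)
sin(theta) = 0.1346 / (2 * 0.175733) = 0.382967
theta = 22.52 deg


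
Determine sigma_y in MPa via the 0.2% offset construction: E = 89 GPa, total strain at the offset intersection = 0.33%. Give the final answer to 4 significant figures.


Offset strain = 0.002
Elastic strain at yield = total_strain - offset = 3.3e-03 - 0.002 = 1.3e-03
sigma_y = E * elastic_strain = 89000 * 1.3e-03
sigma_y = 115.7 MPa


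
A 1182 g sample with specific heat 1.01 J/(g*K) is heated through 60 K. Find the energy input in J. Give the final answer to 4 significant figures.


Q = m * cp * dT
Q = 1182 * 1.01 * 60
Q = 71630 J


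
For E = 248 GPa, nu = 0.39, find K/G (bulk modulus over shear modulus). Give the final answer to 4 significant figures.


G = E / (2*(1+nu))
G = 248 / (2*(1+0.39)) = 89.2086 GPa
K = E / (3*(1-2*nu))
K = 248 / (3*(1-2*0.39)) = 375.758 GPa
K/G = 375.758 / 89.2086 = 4.212


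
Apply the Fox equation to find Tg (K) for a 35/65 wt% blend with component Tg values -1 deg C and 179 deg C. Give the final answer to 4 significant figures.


1/Tg = w1/Tg1 + w2/Tg2 (in Kelvin)
Tg1 = 272.15 K, Tg2 = 452.15 K
1/Tg = 0.35/272.15 + 0.65/452.15
Tg = 367.2 K


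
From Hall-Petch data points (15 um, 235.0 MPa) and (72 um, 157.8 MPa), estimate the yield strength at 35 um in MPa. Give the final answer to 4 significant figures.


sigma_y = sigma0 + k / sqrt(d)
1/sqrt(d1) = 1/sqrt(1.5e-05) = 258.199;  1/sqrt(d2) = 117.851
k = (sigma1 - sigma2) / (1/sqrt(d1) - 1/sqrt(d2)) = (235.0 - 157.8) / (258.199 - 117.851) = 0.550062 MPa*m^0.5
sigma0 = sigma1 - k/sqrt(d1) = 235.0 - 0.550062*258.199 = 92.9745 MPa
sigma_y(d3) = 92.9745 + 0.550062 / sqrt(3.5e-05) = 186 MPa


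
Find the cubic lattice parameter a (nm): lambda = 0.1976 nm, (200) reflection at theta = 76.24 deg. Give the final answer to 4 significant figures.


d = lambda / (2*sin(theta))
d = 0.1976 / (2*sin(76.24 deg))
d = 0.101719 nm
a = d * sqrt(h^2+k^2+l^2) = 0.101719 * sqrt(4)
a = 0.2034 nm


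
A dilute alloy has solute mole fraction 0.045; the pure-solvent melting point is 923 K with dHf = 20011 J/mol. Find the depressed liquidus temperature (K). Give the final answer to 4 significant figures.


dT = R*Tm^2*x / dHf
dT = 8.314 * 923^2 * 0.045 / 20011
dT = 15.9278 K
T_new = 923 - 15.9278 = 907.1 K


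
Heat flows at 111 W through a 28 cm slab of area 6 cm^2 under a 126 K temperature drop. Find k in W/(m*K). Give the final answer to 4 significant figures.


k = Q*L / (A*dT)
L = 0.28 m, A = 6e-04 m^2
k = 111 * 0.28 / (6e-04 * 126)
k = 411.1 W/(m*K)


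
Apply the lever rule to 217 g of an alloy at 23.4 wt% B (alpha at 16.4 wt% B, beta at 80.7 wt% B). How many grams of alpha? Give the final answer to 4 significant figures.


f_alpha = (C_beta - C0) / (C_beta - C_alpha)
f_alpha = (80.7 - 23.4) / (80.7 - 16.4) = 0.891135
m_alpha = f_alpha * m_total = 0.891135 * 217 = 193.4 g


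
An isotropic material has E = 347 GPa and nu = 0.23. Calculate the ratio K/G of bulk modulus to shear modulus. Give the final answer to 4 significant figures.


G = E / (2*(1+nu))
G = 347 / (2*(1+0.23)) = 141.057 GPa
K = E / (3*(1-2*nu))
K = 347 / (3*(1-2*0.23)) = 214.198 GPa
K/G = 214.198 / 141.057 = 1.519


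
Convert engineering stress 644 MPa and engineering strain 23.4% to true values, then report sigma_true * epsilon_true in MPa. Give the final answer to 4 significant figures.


sigma_true = sigma_eng * (1 + epsilon_eng)
sigma_true = 644 * (1 + 0.234) = 794.696 MPa
epsilon_true = ln(1 + epsilon_eng)
epsilon_true = ln(1 + 0.234) = 0.210261
sigma_true * epsilon_true = 794.696 * 0.210261 = 167.1 MPa


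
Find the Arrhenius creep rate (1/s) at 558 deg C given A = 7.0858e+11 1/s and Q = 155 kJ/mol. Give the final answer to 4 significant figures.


rate = A * exp(-Q / (R*T))
T = 558 + 273.15 = 831.15 K
rate = 7.0858e+11 * exp(-155e3 / (8.314 * 831.15))
rate = 128.5 1/s


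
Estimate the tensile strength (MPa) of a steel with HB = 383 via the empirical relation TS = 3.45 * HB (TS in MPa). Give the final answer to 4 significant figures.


TS (MPa) = 3.45 * HB
TS = 3.45 * 383
TS = 1321 MPa


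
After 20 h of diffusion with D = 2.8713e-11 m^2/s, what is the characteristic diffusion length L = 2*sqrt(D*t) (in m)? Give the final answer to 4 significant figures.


t = 20 hr = 72000 s
Diffusion length = 2*sqrt(D*t)
= 2*sqrt(2.8713e-11 * 72000)
= 2.876e-03 m


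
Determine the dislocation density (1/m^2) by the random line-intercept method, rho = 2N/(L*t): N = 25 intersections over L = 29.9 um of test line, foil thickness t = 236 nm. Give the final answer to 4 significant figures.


rho = 2N / (L * t)
L = 29.9 um = 2.99e-05 m, t = 236 nm = 2.36e-07 m
rho = 2 * 25 / (2.99e-05 * 2.36e-07)
rho = 7.086e+12 1/m^2


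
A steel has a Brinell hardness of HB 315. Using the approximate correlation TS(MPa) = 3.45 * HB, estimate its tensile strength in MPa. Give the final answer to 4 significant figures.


TS (MPa) = 3.45 * HB
TS = 3.45 * 315
TS = 1087 MPa


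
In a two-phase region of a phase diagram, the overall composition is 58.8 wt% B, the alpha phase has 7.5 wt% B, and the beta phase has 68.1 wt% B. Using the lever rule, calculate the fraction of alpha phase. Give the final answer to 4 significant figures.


f_alpha = (C_beta - C0) / (C_beta - C_alpha)
f_alpha = (68.1 - 58.8) / (68.1 - 7.5)
f_alpha = 0.1535


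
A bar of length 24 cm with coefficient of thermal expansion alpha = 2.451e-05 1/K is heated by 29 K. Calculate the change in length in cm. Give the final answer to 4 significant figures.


dL = L0 * alpha * dT
dL = 24 * 2.451e-05 * 29
dL = 0.01706 cm


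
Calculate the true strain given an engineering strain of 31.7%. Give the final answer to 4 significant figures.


epsilon_true = ln(1 + epsilon_eng)
epsilon_true = ln(1 + 0.317)
epsilon_true = 0.2754


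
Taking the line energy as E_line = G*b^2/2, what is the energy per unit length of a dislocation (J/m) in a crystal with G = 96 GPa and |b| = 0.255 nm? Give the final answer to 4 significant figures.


E = G*b^2/2
b = 0.255 nm = 2.55e-10 m
G = 96 GPa = 9.6e+10 Pa
E = 0.5 * 9.6e+10 * (2.55e-10)^2
E = 3.121e-09 J/m


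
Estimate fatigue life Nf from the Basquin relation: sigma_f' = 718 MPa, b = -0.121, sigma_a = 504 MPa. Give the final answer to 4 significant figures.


sigma_a = sigma_f' * (2*Nf)^b
2*Nf = (sigma_a / sigma_f')^(1/b)
2*Nf = (504 / 718)^(1/-0.121)
2*Nf = 18.6293
Nf = 9.315 cycles


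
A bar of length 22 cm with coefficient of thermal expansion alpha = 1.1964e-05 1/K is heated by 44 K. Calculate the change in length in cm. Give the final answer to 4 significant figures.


dL = L0 * alpha * dT
dL = 22 * 1.1964e-05 * 44
dL = 0.01158 cm


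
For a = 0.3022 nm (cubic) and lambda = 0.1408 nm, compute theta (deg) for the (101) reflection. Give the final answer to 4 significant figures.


d = a / sqrt(h^2+k^2+l^2)
d = 0.3022 / sqrt(2) = 0.213688 nm
lambda = 2*d*sin(theta)  =>  sin(theta) = lambda / (2*d)
sin(theta) = 0.1408 / (2 * 0.213688) = 0.329453
theta = 19.24 deg


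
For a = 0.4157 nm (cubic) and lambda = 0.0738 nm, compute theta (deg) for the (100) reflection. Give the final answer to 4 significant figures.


d = a / sqrt(h^2+k^2+l^2)
d = 0.4157 / sqrt(1) = 0.4157 nm
lambda = 2*d*sin(theta)  =>  sin(theta) = lambda / (2*d)
sin(theta) = 0.0738 / (2 * 0.4157) = 0.0887659
theta = 5.093 deg


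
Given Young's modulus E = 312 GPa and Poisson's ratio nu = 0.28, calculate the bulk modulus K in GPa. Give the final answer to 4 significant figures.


K = E / (3*(1-2*nu))
K = 312 / (3*(1-2*0.28))
K = 236.4 GPa


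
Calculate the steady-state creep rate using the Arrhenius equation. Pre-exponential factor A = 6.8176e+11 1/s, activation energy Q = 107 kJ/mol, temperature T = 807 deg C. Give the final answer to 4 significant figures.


rate = A * exp(-Q / (R*T))
T = 807 + 273.15 = 1080.15 K
rate = 6.8176e+11 * exp(-107e3 / (8.314 * 1080.15))
rate = 4.561e+06 1/s


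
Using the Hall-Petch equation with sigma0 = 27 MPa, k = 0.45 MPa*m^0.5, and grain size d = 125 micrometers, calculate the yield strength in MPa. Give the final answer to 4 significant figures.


sigma_y = sigma0 + k / sqrt(d)
d = 125 um = 1.25e-04 m
sigma_y = 27 + 0.45 / sqrt(1.25e-04)
sigma_y = 67.25 MPa


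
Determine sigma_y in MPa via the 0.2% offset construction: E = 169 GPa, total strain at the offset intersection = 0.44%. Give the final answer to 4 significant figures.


Offset strain = 0.002
Elastic strain at yield = total_strain - offset = 4.4e-03 - 0.002 = 2.4e-03
sigma_y = E * elastic_strain = 169000 * 2.4e-03
sigma_y = 405.6 MPa


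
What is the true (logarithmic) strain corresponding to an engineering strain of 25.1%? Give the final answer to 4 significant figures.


epsilon_true = ln(1 + epsilon_eng)
epsilon_true = ln(1 + 0.251)
epsilon_true = 0.2239


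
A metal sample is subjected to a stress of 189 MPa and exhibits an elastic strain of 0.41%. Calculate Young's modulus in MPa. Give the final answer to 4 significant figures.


E = sigma / epsilon
epsilon = 0.41% = 4.1e-03
E = 189 / 4.1e-03
E = 46100 MPa


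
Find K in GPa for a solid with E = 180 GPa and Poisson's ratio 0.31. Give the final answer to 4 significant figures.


K = E / (3*(1-2*nu))
K = 180 / (3*(1-2*0.31))
K = 157.9 GPa


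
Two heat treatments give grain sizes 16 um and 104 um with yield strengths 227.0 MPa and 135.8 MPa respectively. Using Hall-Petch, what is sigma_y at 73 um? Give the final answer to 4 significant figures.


sigma_y = sigma0 + k / sqrt(d)
1/sqrt(d1) = 1/sqrt(1.6e-05) = 250;  1/sqrt(d2) = 98.0581
k = (sigma1 - sigma2) / (1/sqrt(d1) - 1/sqrt(d2)) = (227.0 - 135.8) / (250 - 98.0581) = 0.600229 MPa*m^0.5
sigma0 = sigma1 - k/sqrt(d1) = 227.0 - 0.600229*250 = 76.9427 MPa
sigma_y(d3) = 76.9427 + 0.600229 / sqrt(7.3e-05) = 147.2 MPa


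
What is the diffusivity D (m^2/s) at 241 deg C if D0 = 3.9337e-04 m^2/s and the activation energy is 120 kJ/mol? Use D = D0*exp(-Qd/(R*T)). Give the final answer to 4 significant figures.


D = D0 * exp(-Qd / (R*T))
T = 514.15 K
D = 3.9337e-04 * exp(-120e3 / (8.314 * 514.15))
D = 2.53e-16 m^2/s


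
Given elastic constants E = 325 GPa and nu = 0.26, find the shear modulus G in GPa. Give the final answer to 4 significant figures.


G = E / (2*(1+nu))
G = 325 / (2*(1+0.26))
G = 129 GPa


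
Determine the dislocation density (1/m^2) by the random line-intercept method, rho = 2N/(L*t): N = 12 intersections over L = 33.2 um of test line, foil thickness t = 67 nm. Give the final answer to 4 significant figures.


rho = 2N / (L * t)
L = 33.2 um = 3.32e-05 m, t = 67 nm = 6.7e-08 m
rho = 2 * 12 / (3.32e-05 * 6.7e-08)
rho = 1.079e+13 1/m^2


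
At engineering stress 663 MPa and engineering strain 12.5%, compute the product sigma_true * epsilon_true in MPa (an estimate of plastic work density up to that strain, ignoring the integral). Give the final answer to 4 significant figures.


sigma_true = sigma_eng * (1 + epsilon_eng)
sigma_true = 663 * (1 + 0.125) = 745.875 MPa
epsilon_true = ln(1 + epsilon_eng)
epsilon_true = ln(1 + 0.125) = 0.117783
sigma_true * epsilon_true = 745.875 * 0.117783 = 87.85 MPa


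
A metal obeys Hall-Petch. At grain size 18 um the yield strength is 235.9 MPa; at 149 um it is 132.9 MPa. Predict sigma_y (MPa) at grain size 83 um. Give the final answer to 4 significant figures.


sigma_y = sigma0 + k / sqrt(d)
1/sqrt(d1) = 1/sqrt(1.8e-05) = 235.702;  1/sqrt(d2) = 81.9232
k = (sigma1 - sigma2) / (1/sqrt(d1) - 1/sqrt(d2)) = (235.9 - 132.9) / (235.702 - 81.9232) = 0.669792 MPa*m^0.5
sigma0 = sigma1 - k/sqrt(d1) = 235.9 - 0.669792*235.702 = 78.0285 MPa
sigma_y(d3) = 78.0285 + 0.669792 / sqrt(8.3e-05) = 151.5 MPa


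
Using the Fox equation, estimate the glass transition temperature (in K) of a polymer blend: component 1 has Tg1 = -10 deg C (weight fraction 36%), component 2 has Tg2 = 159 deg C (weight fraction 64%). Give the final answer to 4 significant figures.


1/Tg = w1/Tg1 + w2/Tg2 (in Kelvin)
Tg1 = 263.15 K, Tg2 = 432.15 K
1/Tg = 0.36/263.15 + 0.64/432.15
Tg = 351 K


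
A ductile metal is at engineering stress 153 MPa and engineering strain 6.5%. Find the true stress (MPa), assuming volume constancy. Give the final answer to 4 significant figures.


sigma_true = sigma_eng * (1 + epsilon_eng)
sigma_true = 153 * (1 + 0.065)
sigma_true = 162.9 MPa
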